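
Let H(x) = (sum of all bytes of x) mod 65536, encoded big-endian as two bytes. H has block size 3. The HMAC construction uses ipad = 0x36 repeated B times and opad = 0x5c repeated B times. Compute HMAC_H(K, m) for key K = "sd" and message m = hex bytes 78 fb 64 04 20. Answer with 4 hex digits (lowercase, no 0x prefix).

018d

Key "sd" = 73 64 is 2 bytes ≤ B = 3; zero-pad to 3 bytes: K' = 73 64 00.
K' ⊕ ipad = 45 52 36.  K' ⊕ opad = 2f 38 5c.
Inner input = (K'⊕ipad) ∥ m = 45 52 36 ∥ 78 fb 64 04 20.
Inner hash: sum = 69+82+54+120+251+100+4+32 = 712 → 02 c8.
Outer input = (K'⊕opad) ∥ inner = 2f 38 5c ∥ 02 c8.
Outer hash (tag): sum = 47+56+92+2+200 = 397 → 01 8d.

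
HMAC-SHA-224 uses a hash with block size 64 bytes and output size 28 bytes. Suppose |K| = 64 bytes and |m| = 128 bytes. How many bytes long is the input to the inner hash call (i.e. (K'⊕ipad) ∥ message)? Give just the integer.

192

Key is 64 ≤ 64 bytes, zero-padded: |K'| = 64.
Inner input = (K'⊕ipad) ∥ m → 64 + 128 = 192 bytes.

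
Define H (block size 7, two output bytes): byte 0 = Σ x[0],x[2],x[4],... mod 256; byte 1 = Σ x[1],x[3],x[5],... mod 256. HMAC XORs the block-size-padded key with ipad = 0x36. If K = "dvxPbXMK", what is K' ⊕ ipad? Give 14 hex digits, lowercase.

Key "dvxPbXMK" = 64 76 78 50 62 58 4d 4b is 8 bytes > B = 7, so hash it first: H(key) = 8b 69, then zero-pad to 7 bytes: K' = 8b 69 00 00 00 00 00.
XOR each byte with 0x36: 8b⊕36=bd, 69⊕36=5f, 00⊕36=36, 00⊕36=36, 00⊕36=36, 00⊕36=36, 00⊕36=36.

bd5f3636363636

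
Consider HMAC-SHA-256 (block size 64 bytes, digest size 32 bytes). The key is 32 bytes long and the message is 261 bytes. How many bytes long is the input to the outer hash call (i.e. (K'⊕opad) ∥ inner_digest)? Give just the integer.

Key is 32 ≤ 64 bytes, zero-padded: |K'| = 64.
Outer input = (K'⊕opad) ∥ H(inner) → 64 + 32 = 96 bytes.

96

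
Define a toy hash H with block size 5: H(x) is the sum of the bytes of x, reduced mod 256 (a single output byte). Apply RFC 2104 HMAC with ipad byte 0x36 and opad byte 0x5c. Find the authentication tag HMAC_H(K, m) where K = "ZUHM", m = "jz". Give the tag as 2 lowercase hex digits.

Key "ZUHM" = 5a 55 48 4d is 4 bytes ≤ B = 5; zero-pad to 5 bytes: K' = 5a 55 48 4d 00.
K' ⊕ ipad = 6c 63 7e 7b 36.  K' ⊕ opad = 06 09 14 11 5c.
Inner input = (K'⊕ipad) ∥ m = 6c 63 7e 7b 36 ∥ 6a 7a.
Inner hash: sum = 108+99+126+123+54+106+122 = 738; mod 256 = 226 → e2.
Outer input = (K'⊕opad) ∥ inner = 06 09 14 11 5c ∥ e2.
Outer hash (tag): sum = 6+9+20+17+92+226 = 370; mod 256 = 114 → 72.

72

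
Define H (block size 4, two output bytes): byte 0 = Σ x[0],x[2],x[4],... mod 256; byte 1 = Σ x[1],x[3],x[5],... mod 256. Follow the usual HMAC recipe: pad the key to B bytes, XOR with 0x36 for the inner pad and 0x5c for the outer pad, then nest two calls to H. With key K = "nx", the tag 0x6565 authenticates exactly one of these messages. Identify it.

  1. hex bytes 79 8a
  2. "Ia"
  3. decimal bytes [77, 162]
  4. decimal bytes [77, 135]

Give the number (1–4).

Key "nx" = 6e 78 is 2 bytes ≤ B = 4; zero-pad to 4 bytes: K' = 6e 78 00 00.
K' ⊕ ipad = 58 4e 36 36; K' ⊕ opad = 32 24 5c 5c.
m1: inner = H(58 4e 36 36 79 8a) = 07 0e; tag = H(32 24 5c 5c 07 0e) = 958e
m2: inner = H(58 4e 36 36 49 61) = d7 e5; tag = H(32 24 5c 5c d7 e5) = 6565 ← matches
m3: inner = H(58 4e 36 36 4d a2) = db 26; tag = H(32 24 5c 5c db 26) = 69a6
m4: inner = H(58 4e 36 36 4d 87) = db 0b; tag = H(32 24 5c 5c db 0b) = 698b

2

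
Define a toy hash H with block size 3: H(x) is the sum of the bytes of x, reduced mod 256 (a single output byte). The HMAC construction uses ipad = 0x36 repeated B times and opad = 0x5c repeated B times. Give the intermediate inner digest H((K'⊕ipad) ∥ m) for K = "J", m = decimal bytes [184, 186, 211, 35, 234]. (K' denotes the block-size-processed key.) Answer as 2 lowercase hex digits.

3a

Key "J" = 4a is 1 byte ≤ B = 3; zero-pad to 3 bytes: K' = 4a 00 00.
K' ⊕ ipad = 7c 36 36.
Inner input = 7c 36 36 ∥ b8 ba d3 23 ea.
Inner hash: sum = 124+54+54+184+186+211+35+234 = 1082; mod 256 = 58 → 3a.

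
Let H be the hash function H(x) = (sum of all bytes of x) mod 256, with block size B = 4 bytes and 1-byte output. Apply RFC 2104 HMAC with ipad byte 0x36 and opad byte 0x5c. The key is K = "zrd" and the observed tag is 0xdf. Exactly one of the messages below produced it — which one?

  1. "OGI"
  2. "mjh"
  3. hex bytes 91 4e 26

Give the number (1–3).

1

Key "zrd" = 7a 72 64 is 3 bytes ≤ B = 4; zero-pad to 4 bytes: K' = 7a 72 64 00.
K' ⊕ ipad = 4c 44 52 36; K' ⊕ opad = 26 2e 38 5c.
m1: inner = H(4c 44 52 36 4f 47 49) = f7; tag = H(26 2e 38 5c f7) = df ← matches
m2: inner = H(4c 44 52 36 6d 6a 68) = 57; tag = H(26 2e 38 5c 57) = 3f
m3: inner = H(4c 44 52 36 91 4e 26) = 1d; tag = H(26 2e 38 5c 1d) = 05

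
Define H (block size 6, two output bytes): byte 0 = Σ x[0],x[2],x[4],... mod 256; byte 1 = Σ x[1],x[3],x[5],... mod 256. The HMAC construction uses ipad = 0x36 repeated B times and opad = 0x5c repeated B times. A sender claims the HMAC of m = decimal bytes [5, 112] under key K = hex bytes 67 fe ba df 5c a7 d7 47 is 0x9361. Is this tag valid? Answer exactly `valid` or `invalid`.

invalid

Key hex bytes 67 fe ba df 5c a7 d7 47 is 8 bytes > B = 6, so hash it first: H(key) = 54 cb, then zero-pad to 6 bytes: K' = 54 cb 00 00 00 00.
K' ⊕ ipad = 62 fd 36 36 36 36; K' ⊕ opad = 08 97 5c 5c 5c 5c.
Inner hash: even-index sum = 211 mod 256 = 211; odd-index sum = 473 mod 256 = 217 → d3 d9.
Outer hash (recomputed tag): even-index sum = 403 mod 256 = 147; odd-index sum = 552 mod 256 = 40 → 93 28.
Recomputed tag = 9328; claimed = 9361 → mismatch.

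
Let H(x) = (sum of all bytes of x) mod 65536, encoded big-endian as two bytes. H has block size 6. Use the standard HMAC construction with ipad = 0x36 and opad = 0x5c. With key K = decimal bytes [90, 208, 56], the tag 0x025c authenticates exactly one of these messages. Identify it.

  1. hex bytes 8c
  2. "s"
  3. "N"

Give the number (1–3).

Key decimal bytes [90, 208, 56] = 5a d0 38 is 3 bytes ≤ B = 6; zero-pad to 6 bytes: K' = 5a d0 38 00 00 00.
K' ⊕ ipad = 6c e6 0e 36 36 36; K' ⊕ opad = 06 8c 64 5c 5c 5c.
m1: inner = H(6c e6 0e 36 36 36 8c) = 02 8e; tag = H(06 8c 64 5c 5c 5c 02 8e) = 029a
m2: inner = H(6c e6 0e 36 36 36 73) = 02 75; tag = H(06 8c 64 5c 5c 5c 02 75) = 0281
m3: inner = H(6c e6 0e 36 36 36 4e) = 02 50; tag = H(06 8c 64 5c 5c 5c 02 50) = 025c ← matches

3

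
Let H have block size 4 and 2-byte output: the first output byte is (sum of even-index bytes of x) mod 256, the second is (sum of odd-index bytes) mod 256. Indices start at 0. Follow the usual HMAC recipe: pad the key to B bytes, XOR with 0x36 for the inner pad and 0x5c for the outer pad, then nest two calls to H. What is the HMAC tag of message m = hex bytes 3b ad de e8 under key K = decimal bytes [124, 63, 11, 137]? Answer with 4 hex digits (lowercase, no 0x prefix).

Key decimal bytes [124, 63, 11, 137] = 7c 3f 0b 89 is exactly B = 4 bytes: K' = 7c 3f 0b 89.
K' ⊕ ipad = 4a 09 3d bf.  K' ⊕ opad = 20 63 57 d5.
Inner input = (K'⊕ipad) ∥ m = 4a 09 3d bf ∥ 3b ad de e8.
Inner hash: even-index sum = 416 mod 256 = 160; odd-index sum = 605 mod 256 = 93 → a0 5d.
Outer input = (K'⊕opad) ∥ inner = 20 63 57 d5 ∥ a0 5d.
Outer hash (tag): even-index sum = 279 mod 256 = 23; odd-index sum = 405 mod 256 = 149 → 17 95.

1795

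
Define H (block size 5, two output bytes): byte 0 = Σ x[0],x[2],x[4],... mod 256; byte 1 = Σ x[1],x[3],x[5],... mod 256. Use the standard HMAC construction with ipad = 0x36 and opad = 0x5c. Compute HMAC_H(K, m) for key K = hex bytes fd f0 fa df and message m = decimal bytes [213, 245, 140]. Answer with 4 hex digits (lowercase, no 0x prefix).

b3f1

Key hex bytes fd f0 fa df is 4 bytes ≤ B = 5; zero-pad to 5 bytes: K' = fd f0 fa df 00.
K' ⊕ ipad = cb c6 cc e9 36.  K' ⊕ opad = a1 ac a6 83 5c.
Inner input = (K'⊕ipad) ∥ m = cb c6 cc e9 36 ∥ d5 f5 8c.
Inner hash: even-index sum = 706 mod 256 = 194; odd-index sum = 784 mod 256 = 16 → c2 10.
Outer input = (K'⊕opad) ∥ inner = a1 ac a6 83 5c ∥ c2 10.
Outer hash (tag): even-index sum = 435 mod 256 = 179; odd-index sum = 497 mod 256 = 241 → b3 f1.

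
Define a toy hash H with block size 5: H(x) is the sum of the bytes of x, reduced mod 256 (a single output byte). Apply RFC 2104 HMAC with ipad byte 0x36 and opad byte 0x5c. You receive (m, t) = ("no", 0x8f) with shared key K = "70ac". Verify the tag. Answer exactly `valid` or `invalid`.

Key "70ac" = 37 30 61 63 is 4 bytes ≤ B = 5; zero-pad to 5 bytes: K' = 37 30 61 63 00.
K' ⊕ ipad = 01 06 57 55 36; K' ⊕ opad = 6b 6c 3d 3f 5c.
Inner hash: sum = 1+6+87+85+54+110+111 = 454; mod 256 = 198 → c6.
Outer hash (recomputed tag): sum = 107+108+61+63+92+198 = 629; mod 256 = 117 → 75.
Recomputed tag = 75; claimed = 8f → mismatch.

invalid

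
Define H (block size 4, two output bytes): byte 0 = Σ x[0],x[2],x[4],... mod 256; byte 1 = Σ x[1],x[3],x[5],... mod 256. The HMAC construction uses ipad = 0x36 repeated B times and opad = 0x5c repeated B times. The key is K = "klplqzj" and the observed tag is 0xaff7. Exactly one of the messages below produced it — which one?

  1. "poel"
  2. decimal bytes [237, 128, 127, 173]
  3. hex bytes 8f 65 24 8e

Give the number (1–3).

Key "klplqzj" = 6b 6c 70 6c 71 7a 6a is 7 bytes > B = 4, so hash it first: H(key) = b6 52, then zero-pad to 4 bytes: K' = b6 52 00 00.
K' ⊕ ipad = 80 64 36 36; K' ⊕ opad = ea 0e 5c 5c.
m1: inner = H(80 64 36 36 70 6f 65 6c) = 8b 75; tag = H(ea 0e 5c 5c 8b 75) = d1df
m2: inner = H(80 64 36 36 ed 80 7f ad) = 22 c7; tag = H(ea 0e 5c 5c 22 c7) = 6831
m3: inner = H(80 64 36 36 8f 65 24 8e) = 69 8d; tag = H(ea 0e 5c 5c 69 8d) = aff7 ← matches

3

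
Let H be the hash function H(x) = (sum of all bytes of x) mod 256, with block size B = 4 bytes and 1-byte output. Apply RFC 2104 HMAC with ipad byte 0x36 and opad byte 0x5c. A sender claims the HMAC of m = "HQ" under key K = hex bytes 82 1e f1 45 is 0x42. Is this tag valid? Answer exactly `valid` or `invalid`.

Key hex bytes 82 1e f1 45 is exactly B = 4 bytes: K' = 82 1e f1 45.
K' ⊕ ipad = b4 28 c7 73; K' ⊕ opad = de 42 ad 19.
Inner hash: sum = 180+40+199+115+72+81 = 687; mod 256 = 175 → af.
Outer hash (recomputed tag): sum = 222+66+173+25+175 = 661; mod 256 = 149 → 95.
Recomputed tag = 95; claimed = 42 → mismatch.

invalid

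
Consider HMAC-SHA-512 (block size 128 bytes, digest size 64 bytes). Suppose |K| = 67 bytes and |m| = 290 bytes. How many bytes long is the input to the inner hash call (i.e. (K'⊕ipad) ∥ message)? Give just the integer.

Key is 67 ≤ 128 bytes, zero-padded: |K'| = 128.
Inner input = (K'⊕ipad) ∥ m → 128 + 290 = 418 bytes.

418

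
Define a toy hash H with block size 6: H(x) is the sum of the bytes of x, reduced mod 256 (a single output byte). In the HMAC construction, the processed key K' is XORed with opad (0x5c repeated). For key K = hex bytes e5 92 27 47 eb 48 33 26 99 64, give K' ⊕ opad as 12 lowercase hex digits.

Key hex bytes e5 92 27 47 eb 48 33 26 99 64 is 10 bytes > B = 6, so hash it first: H(key) = 6e, then zero-pad to 6 bytes: K' = 6e 00 00 00 00 00.
XOR each byte with 0x5c: 6e⊕5c=32, 00⊕5c=5c, 00⊕5c=5c, 00⊕5c=5c, 00⊕5c=5c, 00⊕5c=5c.

325c5c5c5c5c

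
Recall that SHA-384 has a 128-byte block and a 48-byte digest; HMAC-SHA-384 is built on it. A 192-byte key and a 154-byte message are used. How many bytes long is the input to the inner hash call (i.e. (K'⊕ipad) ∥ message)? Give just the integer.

Key is 192 > 128 bytes, so it is hashed to 48 bytes then zero-padded to 128: |K'| = 128.
Inner input = (K'⊕ipad) ∥ m → 128 + 154 = 282 bytes.

282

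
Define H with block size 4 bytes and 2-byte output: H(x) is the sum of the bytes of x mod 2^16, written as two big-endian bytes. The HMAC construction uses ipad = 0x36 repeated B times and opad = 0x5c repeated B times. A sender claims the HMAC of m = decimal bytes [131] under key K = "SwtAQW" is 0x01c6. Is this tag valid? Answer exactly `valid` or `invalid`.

valid

Key "SwtAQW" = 53 77 74 41 51 57 is 6 bytes > B = 4, so hash it first: H(key) = 02 27, then zero-pad to 4 bytes: K' = 02 27 00 00.
K' ⊕ ipad = 34 11 36 36; K' ⊕ opad = 5e 7b 5c 5c.
Inner hash: sum = 52+17+54+54+131 = 308 → 01 34.
Outer hash (recomputed tag): sum = 94+123+92+92+1+52 = 454 → 01 c6.
Recomputed tag = 01c6; claimed = 01c6 → match.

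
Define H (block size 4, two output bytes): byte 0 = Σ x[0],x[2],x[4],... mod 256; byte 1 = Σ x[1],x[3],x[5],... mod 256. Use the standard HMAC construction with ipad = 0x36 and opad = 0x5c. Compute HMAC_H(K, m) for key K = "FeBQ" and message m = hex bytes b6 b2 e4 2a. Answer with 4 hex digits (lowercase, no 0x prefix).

Key "FeBQ" = 46 65 42 51 is exactly B = 4 bytes: K' = 46 65 42 51.
K' ⊕ ipad = 70 53 74 67.  K' ⊕ opad = 1a 39 1e 0d.
Inner input = (K'⊕ipad) ∥ m = 70 53 74 67 ∥ b6 b2 e4 2a.
Inner hash: even-index sum = 638 mod 256 = 126; odd-index sum = 406 mod 256 = 150 → 7e 96.
Outer input = (K'⊕opad) ∥ inner = 1a 39 1e 0d ∥ 7e 96.
Outer hash (tag): even-index sum = 182 mod 256 = 182; odd-index sum = 220 mod 256 = 220 → b6 dc.

b6dc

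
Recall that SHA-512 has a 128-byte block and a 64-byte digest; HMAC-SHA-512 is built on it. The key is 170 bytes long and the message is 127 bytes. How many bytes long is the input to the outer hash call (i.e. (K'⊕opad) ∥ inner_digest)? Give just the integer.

Key is 170 > 128 bytes, so it is hashed to 64 bytes then zero-padded to 128: |K'| = 128.
Outer input = (K'⊕opad) ∥ H(inner) → 128 + 64 = 192 bytes.

192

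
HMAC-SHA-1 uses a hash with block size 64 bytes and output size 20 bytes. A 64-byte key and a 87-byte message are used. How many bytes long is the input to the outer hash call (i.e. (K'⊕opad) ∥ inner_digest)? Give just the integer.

84

Key is 64 ≤ 64 bytes, zero-padded: |K'| = 64.
Outer input = (K'⊕opad) ∥ H(inner) → 64 + 20 = 84 bytes.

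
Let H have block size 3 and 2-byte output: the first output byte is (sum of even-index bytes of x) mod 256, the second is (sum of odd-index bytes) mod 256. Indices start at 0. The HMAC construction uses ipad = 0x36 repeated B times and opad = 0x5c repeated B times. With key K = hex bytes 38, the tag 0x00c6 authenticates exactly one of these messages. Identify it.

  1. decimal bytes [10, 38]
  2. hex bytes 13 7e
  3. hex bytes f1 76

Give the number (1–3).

Key hex bytes 38 is 1 byte ≤ B = 3; zero-pad to 3 bytes: K' = 38 00 00.
K' ⊕ ipad = 0e 36 36; K' ⊕ opad = 64 5c 5c.
m1: inner = H(0e 36 36 0a 26) = 6a 40; tag = H(64 5c 5c 6a 40) = 00c6 ← matches
m2: inner = H(0e 36 36 13 7e) = c2 49; tag = H(64 5c 5c c2 49) = 091e
m3: inner = H(0e 36 36 f1 76) = ba 27; tag = H(64 5c 5c ba 27) = e716

1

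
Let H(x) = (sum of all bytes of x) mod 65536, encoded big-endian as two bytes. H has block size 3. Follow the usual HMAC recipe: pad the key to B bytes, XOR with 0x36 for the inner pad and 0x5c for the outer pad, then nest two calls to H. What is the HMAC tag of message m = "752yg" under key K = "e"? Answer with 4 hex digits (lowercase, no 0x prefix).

Key "e" = 65 is 1 byte ≤ B = 3; zero-pad to 3 bytes: K' = 65 00 00.
K' ⊕ ipad = 53 36 36.  K' ⊕ opad = 39 5c 5c.
Inner input = (K'⊕ipad) ∥ m = 53 36 36 ∥ 37 35 32 79 67.
Inner hash: sum = 83+54+54+55+53+50+121+103 = 573 → 02 3d.
Outer input = (K'⊕opad) ∥ inner = 39 5c 5c ∥ 02 3d.
Outer hash (tag): sum = 57+92+92+2+61 = 304 → 01 30.

0130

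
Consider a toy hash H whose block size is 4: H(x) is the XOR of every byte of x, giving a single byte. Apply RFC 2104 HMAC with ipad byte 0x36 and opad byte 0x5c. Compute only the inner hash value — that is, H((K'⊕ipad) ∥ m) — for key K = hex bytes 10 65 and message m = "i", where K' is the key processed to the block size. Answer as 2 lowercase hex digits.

1c

Key hex bytes 10 65 is 2 bytes ≤ B = 4; zero-pad to 4 bytes: K' = 10 65 00 00.
K' ⊕ ipad = 26 53 36 36.
Inner input = 26 53 36 36 ∥ 69.
Inner hash: XOR 26⊕53⊕36⊕36⊕69 = 1c.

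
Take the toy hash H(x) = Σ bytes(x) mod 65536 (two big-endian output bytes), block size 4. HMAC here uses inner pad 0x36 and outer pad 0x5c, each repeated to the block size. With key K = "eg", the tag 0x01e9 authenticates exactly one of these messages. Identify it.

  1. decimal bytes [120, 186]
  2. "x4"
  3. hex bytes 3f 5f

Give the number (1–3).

2

Key "eg" = 65 67 is 2 bytes ≤ B = 4; zero-pad to 4 bytes: K' = 65 67 00 00.
K' ⊕ ipad = 53 51 36 36; K' ⊕ opad = 39 3b 5c 5c.
m1: inner = H(53 51 36 36 78 ba) = 02 42; tag = H(39 3b 5c 5c 02 42) = 0170
m2: inner = H(53 51 36 36 78 34) = 01 bc; tag = H(39 3b 5c 5c 01 bc) = 01e9 ← matches
m3: inner = H(53 51 36 36 3f 5f) = 01 ae; tag = H(39 3b 5c 5c 01 ae) = 01db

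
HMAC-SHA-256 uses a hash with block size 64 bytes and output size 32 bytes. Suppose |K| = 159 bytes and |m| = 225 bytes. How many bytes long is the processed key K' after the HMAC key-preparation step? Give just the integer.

Key is 159 > 64 bytes, so it is hashed to 32 bytes then zero-padded to 64: |K'| = 64.

64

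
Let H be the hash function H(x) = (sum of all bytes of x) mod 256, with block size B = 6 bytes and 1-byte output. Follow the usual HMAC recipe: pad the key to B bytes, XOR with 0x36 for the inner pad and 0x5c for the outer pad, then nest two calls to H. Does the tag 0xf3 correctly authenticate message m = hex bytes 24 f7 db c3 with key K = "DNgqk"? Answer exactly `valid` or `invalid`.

Key "DNgqk" = 44 4e 67 71 6b is 5 bytes ≤ B = 6; zero-pad to 6 bytes: K' = 44 4e 67 71 6b 00.
K' ⊕ ipad = 72 78 51 47 5d 36; K' ⊕ opad = 18 12 3b 2d 37 5c.
Inner hash: sum = 114+120+81+71+93+54+36+247+219+195 = 1230; mod 256 = 206 → ce.
Outer hash (recomputed tag): sum = 24+18+59+45+55+92+206 = 499; mod 256 = 243 → f3.
Recomputed tag = f3; claimed = f3 → match.

valid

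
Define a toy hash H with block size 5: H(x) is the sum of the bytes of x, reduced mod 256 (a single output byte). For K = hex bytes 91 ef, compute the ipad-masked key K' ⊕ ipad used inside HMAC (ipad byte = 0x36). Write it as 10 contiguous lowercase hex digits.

Key hex bytes 91 ef is 2 bytes ≤ B = 5; zero-pad to 5 bytes: K' = 91 ef 00 00 00.
XOR each byte with 0x36: 91⊕36=a7, ef⊕36=d9, 00⊕36=36, 00⊕36=36, 00⊕36=36.

a7d9363636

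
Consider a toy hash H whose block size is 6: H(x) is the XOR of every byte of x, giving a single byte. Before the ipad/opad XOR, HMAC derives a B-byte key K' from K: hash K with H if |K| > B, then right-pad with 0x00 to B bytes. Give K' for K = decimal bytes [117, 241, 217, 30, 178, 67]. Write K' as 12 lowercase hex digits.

Key decimal bytes [117, 241, 217, 30, 178, 67] = 75 f1 d9 1e b2 43 is exactly B = 6 bytes: K' = 75 f1 d9 1e b2 43.

75f1d91eb243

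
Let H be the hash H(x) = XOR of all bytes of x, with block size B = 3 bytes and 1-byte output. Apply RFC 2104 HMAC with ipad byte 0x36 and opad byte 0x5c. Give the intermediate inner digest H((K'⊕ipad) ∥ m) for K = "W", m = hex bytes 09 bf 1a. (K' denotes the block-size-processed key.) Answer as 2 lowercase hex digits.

cd

Key "W" = 57 is 1 byte ≤ B = 3; zero-pad to 3 bytes: K' = 57 00 00.
K' ⊕ ipad = 61 36 36.
Inner input = 61 36 36 ∥ 09 bf 1a.
Inner hash: XOR 61⊕36⊕36⊕09⊕bf⊕1a = cd.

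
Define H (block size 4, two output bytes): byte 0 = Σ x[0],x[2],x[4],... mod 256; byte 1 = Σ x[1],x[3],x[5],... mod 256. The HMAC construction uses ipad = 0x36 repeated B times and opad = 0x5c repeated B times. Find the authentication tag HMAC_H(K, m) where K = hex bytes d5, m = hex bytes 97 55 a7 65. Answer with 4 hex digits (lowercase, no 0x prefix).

Key hex bytes d5 is 1 byte ≤ B = 4; zero-pad to 4 bytes: K' = d5 00 00 00.
K' ⊕ ipad = e3 36 36 36.  K' ⊕ opad = 89 5c 5c 5c.
Inner input = (K'⊕ipad) ∥ m = e3 36 36 36 ∥ 97 55 a7 65.
Inner hash: even-index sum = 599 mod 256 = 87; odd-index sum = 294 mod 256 = 38 → 57 26.
Outer input = (K'⊕opad) ∥ inner = 89 5c 5c 5c ∥ 57 26.
Outer hash (tag): even-index sum = 316 mod 256 = 60; odd-index sum = 222 mod 256 = 222 → 3c de.

3cde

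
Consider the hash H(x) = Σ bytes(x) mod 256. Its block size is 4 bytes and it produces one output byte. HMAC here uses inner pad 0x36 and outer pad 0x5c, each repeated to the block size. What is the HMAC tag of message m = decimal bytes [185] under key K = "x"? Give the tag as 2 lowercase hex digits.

Key "x" = 78 is 1 byte ≤ B = 4; zero-pad to 4 bytes: K' = 78 00 00 00.
K' ⊕ ipad = 4e 36 36 36.  K' ⊕ opad = 24 5c 5c 5c.
Inner input = (K'⊕ipad) ∥ m = 4e 36 36 36 ∥ b9.
Inner hash: sum = 78+54+54+54+185 = 425; mod 256 = 169 → a9.
Outer input = (K'⊕opad) ∥ inner = 24 5c 5c 5c ∥ a9.
Outer hash (tag): sum = 36+92+92+92+169 = 481; mod 256 = 225 → e1.

e1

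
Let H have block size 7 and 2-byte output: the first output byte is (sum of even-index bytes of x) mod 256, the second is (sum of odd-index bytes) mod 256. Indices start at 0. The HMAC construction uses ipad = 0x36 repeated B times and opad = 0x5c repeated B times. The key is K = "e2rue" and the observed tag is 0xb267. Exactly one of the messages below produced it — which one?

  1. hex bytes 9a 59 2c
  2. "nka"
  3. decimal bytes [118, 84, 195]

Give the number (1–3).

Key "e2rue" = 65 32 72 75 65 is 5 bytes ≤ B = 7; zero-pad to 7 bytes: K' = 65 32 72 75 65 00 00.
K' ⊕ ipad = 53 04 44 43 53 36 36; K' ⊕ opad = 39 6e 2e 29 39 5c 5c.
m1: inner = H(53 04 44 43 53 36 36 9a 59 2c) = 79 43; tag = H(39 6e 2e 29 39 5c 5c 79 43) = 3f6c
m2: inner = H(53 04 44 43 53 36 36 6e 6b 61) = 8b 4c; tag = H(39 6e 2e 29 39 5c 5c 8b 4c) = 487e
m3: inner = H(53 04 44 43 53 36 36 76 54 c3) = 74 b6; tag = H(39 6e 2e 29 39 5c 5c 74 b6) = b267 ← matches

3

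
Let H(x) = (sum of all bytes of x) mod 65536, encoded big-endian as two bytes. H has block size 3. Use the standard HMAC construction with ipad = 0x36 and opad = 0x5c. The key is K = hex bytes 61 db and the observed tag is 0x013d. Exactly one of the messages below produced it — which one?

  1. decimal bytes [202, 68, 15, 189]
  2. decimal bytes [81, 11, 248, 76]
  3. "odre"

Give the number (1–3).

Key hex bytes 61 db is 2 bytes ≤ B = 3; zero-pad to 3 bytes: K' = 61 db 00.
K' ⊕ ipad = 57 ed 36; K' ⊕ opad = 3d 87 5c.
m1: inner = H(57 ed 36 ca 44 0f bd) = 03 54; tag = H(3d 87 5c 03 54) = 0177
m2: inner = H(57 ed 36 51 0b f8 4c) = 03 1a; tag = H(3d 87 5c 03 1a) = 013d ← matches
m3: inner = H(57 ed 36 6f 64 72 65) = 03 24; tag = H(3d 87 5c 03 24) = 0147

2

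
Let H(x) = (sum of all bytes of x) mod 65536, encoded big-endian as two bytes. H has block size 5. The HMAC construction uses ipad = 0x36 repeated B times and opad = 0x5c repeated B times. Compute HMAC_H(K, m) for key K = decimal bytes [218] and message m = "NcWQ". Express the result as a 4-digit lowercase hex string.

Key decimal bytes [218] = da is 1 byte ≤ B = 5; zero-pad to 5 bytes: K' = da 00 00 00 00.
K' ⊕ ipad = ec 36 36 36 36.  K' ⊕ opad = 86 5c 5c 5c 5c.
Inner input = (K'⊕ipad) ∥ m = ec 36 36 36 36 ∥ 4e 63 57 51.
Inner hash: sum = 236+54+54+54+54+78+99+87+81 = 797 → 03 1d.
Outer input = (K'⊕opad) ∥ inner = 86 5c 5c 5c 5c ∥ 03 1d.
Outer hash (tag): sum = 134+92+92+92+92+3+29 = 534 → 02 16.

0216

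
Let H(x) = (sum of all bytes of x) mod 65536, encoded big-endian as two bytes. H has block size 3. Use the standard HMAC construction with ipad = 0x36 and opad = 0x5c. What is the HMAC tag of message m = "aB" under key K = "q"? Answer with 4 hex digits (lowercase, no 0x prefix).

Key "q" = 71 is 1 byte ≤ B = 3; zero-pad to 3 bytes: K' = 71 00 00.
K' ⊕ ipad = 47 36 36.  K' ⊕ opad = 2d 5c 5c.
Inner input = (K'⊕ipad) ∥ m = 47 36 36 ∥ 61 42.
Inner hash: sum = 71+54+54+97+66 = 342 → 01 56.
Outer input = (K'⊕opad) ∥ inner = 2d 5c 5c ∥ 01 56.
Outer hash (tag): sum = 45+92+92+1+86 = 316 → 01 3c.

013c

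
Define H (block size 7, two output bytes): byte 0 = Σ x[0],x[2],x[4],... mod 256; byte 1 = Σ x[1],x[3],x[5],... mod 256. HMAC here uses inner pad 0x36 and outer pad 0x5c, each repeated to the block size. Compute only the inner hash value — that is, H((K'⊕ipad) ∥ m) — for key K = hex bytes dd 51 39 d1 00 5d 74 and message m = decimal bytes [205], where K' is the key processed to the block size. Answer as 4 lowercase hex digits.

7286

Key hex bytes dd 51 39 d1 00 5d 74 is exactly B = 7 bytes: K' = dd 51 39 d1 00 5d 74.
K' ⊕ ipad = eb 67 0f e7 36 6b 42.
Inner input = eb 67 0f e7 36 6b 42 ∥ cd.
Inner hash: even-index sum = 370 mod 256 = 114; odd-index sum = 646 mod 256 = 134 → 72 86.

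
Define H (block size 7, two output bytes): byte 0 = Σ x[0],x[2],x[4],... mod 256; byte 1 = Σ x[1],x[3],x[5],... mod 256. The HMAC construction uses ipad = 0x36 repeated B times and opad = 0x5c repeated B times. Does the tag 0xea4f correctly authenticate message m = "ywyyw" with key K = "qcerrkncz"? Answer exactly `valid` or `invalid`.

valid

Key "qcerrkncz" = 71 63 65 72 72 6b 6e 63 7a is 9 bytes > B = 7, so hash it first: H(key) = 30 a3, then zero-pad to 7 bytes: K' = 30 a3 00 00 00 00 00.
K' ⊕ ipad = 06 95 36 36 36 36 36; K' ⊕ opad = 6c ff 5c 5c 5c 5c 5c.
Inner hash: even-index sum = 408 mod 256 = 152; odd-index sum = 618 mod 256 = 106 → 98 6a.
Outer hash (recomputed tag): even-index sum = 490 mod 256 = 234; odd-index sum = 591 mod 256 = 79 → ea 4f.
Recomputed tag = ea4f; claimed = ea4f → match.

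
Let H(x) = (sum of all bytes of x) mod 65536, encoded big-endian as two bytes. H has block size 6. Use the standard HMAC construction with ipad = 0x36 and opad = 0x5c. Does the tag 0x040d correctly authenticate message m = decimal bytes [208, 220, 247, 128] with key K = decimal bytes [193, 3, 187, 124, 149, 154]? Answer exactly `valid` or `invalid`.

Key decimal bytes [193, 3, 187, 124, 149, 154] = c1 03 bb 7c 95 9a is exactly B = 6 bytes: K' = c1 03 bb 7c 95 9a.
K' ⊕ ipad = f7 35 8d 4a a3 ac; K' ⊕ opad = 9d 5f e7 20 c9 c6.
Inner hash: sum = 247+53+141+74+163+172+208+220+247+128 = 1653 → 06 75.
Outer hash (recomputed tag): sum = 157+95+231+32+201+198+6+117 = 1037 → 04 0d.
Recomputed tag = 040d; claimed = 040d → match.

valid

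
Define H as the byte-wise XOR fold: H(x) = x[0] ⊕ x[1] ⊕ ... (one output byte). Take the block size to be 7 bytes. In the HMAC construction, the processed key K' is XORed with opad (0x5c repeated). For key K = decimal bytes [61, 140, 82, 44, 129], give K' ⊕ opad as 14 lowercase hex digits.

Key decimal bytes [61, 140, 82, 44, 129] = 3d 8c 52 2c 81 is 5 bytes ≤ B = 7; zero-pad to 7 bytes: K' = 3d 8c 52 2c 81 00 00.
XOR each byte with 0x5c: 3d⊕5c=61, 8c⊕5c=d0, 52⊕5c=0e, 2c⊕5c=70, 81⊕5c=dd, 00⊕5c=5c, 00⊕5c=5c.

61d00e70dd5c5c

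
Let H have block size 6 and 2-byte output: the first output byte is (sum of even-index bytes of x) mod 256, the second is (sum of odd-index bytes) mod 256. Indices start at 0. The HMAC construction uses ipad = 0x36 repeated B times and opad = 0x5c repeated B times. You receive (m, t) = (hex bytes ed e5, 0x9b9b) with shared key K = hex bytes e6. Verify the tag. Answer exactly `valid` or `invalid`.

valid

Key hex bytes e6 is 1 byte ≤ B = 6; zero-pad to 6 bytes: K' = e6 00 00 00 00 00.
K' ⊕ ipad = d0 36 36 36 36 36; K' ⊕ opad = ba 5c 5c 5c 5c 5c.
Inner hash: even-index sum = 553 mod 256 = 41; odd-index sum = 391 mod 256 = 135 → 29 87.
Outer hash (recomputed tag): even-index sum = 411 mod 256 = 155; odd-index sum = 411 mod 256 = 155 → 9b 9b.
Recomputed tag = 9b9b; claimed = 9b9b → match.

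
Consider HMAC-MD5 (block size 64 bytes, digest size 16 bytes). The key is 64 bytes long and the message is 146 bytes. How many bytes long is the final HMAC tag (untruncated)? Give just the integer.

The tag is one MD5 digest: 16 bytes.

16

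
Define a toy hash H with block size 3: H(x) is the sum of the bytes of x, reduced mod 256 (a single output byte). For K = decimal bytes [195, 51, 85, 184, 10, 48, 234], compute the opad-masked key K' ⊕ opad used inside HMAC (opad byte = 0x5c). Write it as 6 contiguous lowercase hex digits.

7b5c5c

Key decimal bytes [195, 51, 85, 184, 10, 48, 234] = c3 33 55 b8 0a 30 ea is 7 bytes > B = 3, so hash it first: H(key) = 27, then zero-pad to 3 bytes: K' = 27 00 00.
XOR each byte with 0x5c: 27⊕5c=7b, 00⊕5c=5c, 00⊕5c=5c.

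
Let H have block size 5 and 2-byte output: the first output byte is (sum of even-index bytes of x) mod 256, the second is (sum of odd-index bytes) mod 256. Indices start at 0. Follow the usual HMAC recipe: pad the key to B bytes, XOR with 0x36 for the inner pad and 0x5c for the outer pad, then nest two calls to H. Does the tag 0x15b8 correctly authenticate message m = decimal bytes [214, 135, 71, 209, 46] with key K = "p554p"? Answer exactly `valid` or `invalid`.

invalid

Key "p554p" = 70 35 35 34 70 is exactly B = 5 bytes: K' = 70 35 35 34 70.
K' ⊕ ipad = 46 03 03 02 46; K' ⊕ opad = 2c 69 69 68 2c.
Inner hash: even-index sum = 487 mod 256 = 231; odd-index sum = 336 mod 256 = 80 → e7 50.
Outer hash (recomputed tag): even-index sum = 273 mod 256 = 17; odd-index sum = 440 mod 256 = 184 → 11 b8.
Recomputed tag = 11b8; claimed = 15b8 → mismatch.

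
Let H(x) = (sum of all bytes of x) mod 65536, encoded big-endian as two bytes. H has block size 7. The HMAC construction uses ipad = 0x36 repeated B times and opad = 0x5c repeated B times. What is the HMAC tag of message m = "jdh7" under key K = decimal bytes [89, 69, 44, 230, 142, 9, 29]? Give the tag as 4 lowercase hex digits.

030f

Key decimal bytes [89, 69, 44, 230, 142, 9, 29] = 59 45 2c e6 8e 09 1d is exactly B = 7 bytes: K' = 59 45 2c e6 8e 09 1d.
K' ⊕ ipad = 6f 73 1a d0 b8 3f 2b.  K' ⊕ opad = 05 19 70 ba d2 55 41.
Inner input = (K'⊕ipad) ∥ m = 6f 73 1a d0 b8 3f 2b ∥ 6a 64 68 37.
Inner hash: sum = 111+115+26+208+184+63+43+106+100+104+55 = 1115 → 04 5b.
Outer input = (K'⊕opad) ∥ inner = 05 19 70 ba d2 55 41 ∥ 04 5b.
Outer hash (tag): sum = 5+25+112+186+210+85+65+4+91 = 783 → 03 0f.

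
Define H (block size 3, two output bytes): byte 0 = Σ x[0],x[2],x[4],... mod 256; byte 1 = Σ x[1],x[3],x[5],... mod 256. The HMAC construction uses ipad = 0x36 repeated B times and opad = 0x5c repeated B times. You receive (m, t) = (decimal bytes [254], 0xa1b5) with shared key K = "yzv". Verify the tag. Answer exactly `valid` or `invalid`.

invalid

Key "yzv" = 79 7a 76 is exactly B = 3 bytes: K' = 79 7a 76.
K' ⊕ ipad = 4f 4c 40; K' ⊕ opad = 25 26 2a.
Inner hash: even-index sum = 143 mod 256 = 143; odd-index sum = 330 mod 256 = 74 → 8f 4a.
Outer hash (recomputed tag): even-index sum = 153 mod 256 = 153; odd-index sum = 181 mod 256 = 181 → 99 b5.
Recomputed tag = 99b5; claimed = a1b5 → mismatch.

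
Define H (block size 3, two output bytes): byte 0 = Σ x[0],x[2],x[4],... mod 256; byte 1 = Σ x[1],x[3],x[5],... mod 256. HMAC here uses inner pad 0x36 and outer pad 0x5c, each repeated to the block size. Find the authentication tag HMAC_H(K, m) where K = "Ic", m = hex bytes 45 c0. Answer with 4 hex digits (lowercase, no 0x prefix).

Key "Ic" = 49 63 is 2 bytes ≤ B = 3; zero-pad to 3 bytes: K' = 49 63 00.
K' ⊕ ipad = 7f 55 36.  K' ⊕ opad = 15 3f 5c.
Inner input = (K'⊕ipad) ∥ m = 7f 55 36 ∥ 45 c0.
Inner hash: even-index sum = 373 mod 256 = 117; odd-index sum = 154 mod 256 = 154 → 75 9a.
Outer input = (K'⊕opad) ∥ inner = 15 3f 5c ∥ 75 9a.
Outer hash (tag): even-index sum = 267 mod 256 = 11; odd-index sum = 180 mod 256 = 180 → 0b b4.

0bb4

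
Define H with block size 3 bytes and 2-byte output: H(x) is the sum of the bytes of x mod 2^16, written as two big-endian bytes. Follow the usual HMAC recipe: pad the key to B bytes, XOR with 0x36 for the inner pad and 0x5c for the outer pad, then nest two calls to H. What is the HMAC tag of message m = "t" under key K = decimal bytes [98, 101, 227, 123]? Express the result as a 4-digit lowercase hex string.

0224

Key decimal bytes [98, 101, 227, 123] = 62 65 e3 7b is 4 bytes > B = 3, so hash it first: H(key) = 02 25, then zero-pad to 3 bytes: K' = 02 25 00.
K' ⊕ ipad = 34 13 36.  K' ⊕ opad = 5e 79 5c.
Inner input = (K'⊕ipad) ∥ m = 34 13 36 ∥ 74.
Inner hash: sum = 52+19+54+116 = 241 → 00 f1.
Outer input = (K'⊕opad) ∥ inner = 5e 79 5c ∥ 00 f1.
Outer hash (tag): sum = 94+121+92+0+241 = 548 → 02 24.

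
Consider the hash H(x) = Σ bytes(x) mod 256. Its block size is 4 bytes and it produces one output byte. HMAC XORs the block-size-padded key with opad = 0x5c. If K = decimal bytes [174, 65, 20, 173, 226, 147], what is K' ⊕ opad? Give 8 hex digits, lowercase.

795c5c5c

Key decimal bytes [174, 65, 20, 173, 226, 147] = ae 41 14 ad e2 93 is 6 bytes > B = 4, so hash it first: H(key) = 25, then zero-pad to 4 bytes: K' = 25 00 00 00.
XOR each byte with 0x5c: 25⊕5c=79, 00⊕5c=5c, 00⊕5c=5c, 00⊕5c=5c.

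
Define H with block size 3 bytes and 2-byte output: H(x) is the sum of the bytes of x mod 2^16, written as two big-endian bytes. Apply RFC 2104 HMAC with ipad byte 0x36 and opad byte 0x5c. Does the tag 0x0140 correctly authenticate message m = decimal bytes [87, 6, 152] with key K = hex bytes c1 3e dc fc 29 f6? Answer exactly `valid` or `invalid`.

invalid

Key hex bytes c1 3e dc fc 29 f6 is 6 bytes > B = 3, so hash it first: H(key) = 03 f6, then zero-pad to 3 bytes: K' = 03 f6 00.
K' ⊕ ipad = 35 c0 36; K' ⊕ opad = 5f aa 5c.
Inner hash: sum = 53+192+54+87+6+152 = 544 → 02 20.
Outer hash (recomputed tag): sum = 95+170+92+2+32 = 391 → 01 87.
Recomputed tag = 0187; claimed = 0140 → mismatch.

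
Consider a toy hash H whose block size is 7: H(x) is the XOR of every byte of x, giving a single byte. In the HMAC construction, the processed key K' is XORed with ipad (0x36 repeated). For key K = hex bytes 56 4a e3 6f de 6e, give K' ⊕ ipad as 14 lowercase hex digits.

607cd559e85836

Key hex bytes 56 4a e3 6f de 6e is 6 bytes ≤ B = 7; zero-pad to 7 bytes: K' = 56 4a e3 6f de 6e 00.
XOR each byte with 0x36: 56⊕36=60, 4a⊕36=7c, e3⊕36=d5, 6f⊕36=59, de⊕36=e8, 6e⊕36=58, 00⊕36=36.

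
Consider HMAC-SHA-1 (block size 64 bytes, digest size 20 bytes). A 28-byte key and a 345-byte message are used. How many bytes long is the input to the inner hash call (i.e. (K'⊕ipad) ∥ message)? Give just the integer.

409

Key is 28 ≤ 64 bytes, zero-padded: |K'| = 64.
Inner input = (K'⊕ipad) ∥ m → 64 + 345 = 409 bytes.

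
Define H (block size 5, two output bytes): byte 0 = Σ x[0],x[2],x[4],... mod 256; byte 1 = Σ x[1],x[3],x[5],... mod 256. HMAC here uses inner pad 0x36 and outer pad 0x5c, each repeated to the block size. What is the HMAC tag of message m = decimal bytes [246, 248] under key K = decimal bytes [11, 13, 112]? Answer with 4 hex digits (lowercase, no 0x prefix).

465e

Key decimal bytes [11, 13, 112] = 0b 0d 70 is 3 bytes ≤ B = 5; zero-pad to 5 bytes: K' = 0b 0d 70 00 00.
K' ⊕ ipad = 3d 3b 46 36 36.  K' ⊕ opad = 57 51 2c 5c 5c.
Inner input = (K'⊕ipad) ∥ m = 3d 3b 46 36 36 ∥ f6 f8.
Inner hash: even-index sum = 433 mod 256 = 177; odd-index sum = 359 mod 256 = 103 → b1 67.
Outer input = (K'⊕opad) ∥ inner = 57 51 2c 5c 5c ∥ b1 67.
Outer hash (tag): even-index sum = 326 mod 256 = 70; odd-index sum = 350 mod 256 = 94 → 46 5e.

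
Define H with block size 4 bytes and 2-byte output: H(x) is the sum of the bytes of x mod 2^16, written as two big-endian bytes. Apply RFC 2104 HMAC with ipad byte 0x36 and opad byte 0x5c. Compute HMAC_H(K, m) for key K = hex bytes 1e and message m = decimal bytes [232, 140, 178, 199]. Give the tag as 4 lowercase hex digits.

0210

Key hex bytes 1e is 1 byte ≤ B = 4; zero-pad to 4 bytes: K' = 1e 00 00 00.
K' ⊕ ipad = 28 36 36 36.  K' ⊕ opad = 42 5c 5c 5c.
Inner input = (K'⊕ipad) ∥ m = 28 36 36 36 ∥ e8 8c b2 c7.
Inner hash: sum = 40+54+54+54+232+140+178+199 = 951 → 03 b7.
Outer input = (K'⊕opad) ∥ inner = 42 5c 5c 5c ∥ 03 b7.
Outer hash (tag): sum = 66+92+92+92+3+183 = 528 → 02 10.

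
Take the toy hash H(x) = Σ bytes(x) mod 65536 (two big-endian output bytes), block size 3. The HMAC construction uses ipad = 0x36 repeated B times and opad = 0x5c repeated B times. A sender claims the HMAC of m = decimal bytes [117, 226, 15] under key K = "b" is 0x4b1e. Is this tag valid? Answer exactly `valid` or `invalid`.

Key "b" = 62 is 1 byte ≤ B = 3; zero-pad to 3 bytes: K' = 62 00 00.
K' ⊕ ipad = 54 36 36; K' ⊕ opad = 3e 5c 5c.
Inner hash: sum = 84+54+54+117+226+15 = 550 → 02 26.
Outer hash (recomputed tag): sum = 62+92+92+2+38 = 286 → 01 1e.
Recomputed tag = 011e; claimed = 4b1e → mismatch.

invalid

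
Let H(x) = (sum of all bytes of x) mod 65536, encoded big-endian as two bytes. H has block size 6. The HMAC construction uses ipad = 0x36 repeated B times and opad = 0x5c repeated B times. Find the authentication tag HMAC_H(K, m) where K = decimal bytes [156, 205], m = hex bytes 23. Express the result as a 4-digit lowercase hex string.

Key decimal bytes [156, 205] = 9c cd is 2 bytes ≤ B = 6; zero-pad to 6 bytes: K' = 9c cd 00 00 00 00.
K' ⊕ ipad = aa fb 36 36 36 36.  K' ⊕ opad = c0 91 5c 5c 5c 5c.
Inner input = (K'⊕ipad) ∥ m = aa fb 36 36 36 36 ∥ 23.
Inner hash: sum = 170+251+54+54+54+54+35 = 672 → 02 a0.
Outer input = (K'⊕opad) ∥ inner = c0 91 5c 5c 5c 5c ∥ 02 a0.
Outer hash (tag): sum = 192+145+92+92+92+92+2+160 = 867 → 03 63.

0363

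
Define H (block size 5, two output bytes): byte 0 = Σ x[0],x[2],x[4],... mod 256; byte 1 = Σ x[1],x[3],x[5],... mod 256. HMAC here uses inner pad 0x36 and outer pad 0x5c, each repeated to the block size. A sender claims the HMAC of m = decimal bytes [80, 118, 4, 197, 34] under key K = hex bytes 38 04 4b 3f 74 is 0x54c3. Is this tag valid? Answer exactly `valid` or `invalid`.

valid

Key hex bytes 38 04 4b 3f 74 is exactly B = 5 bytes: K' = 38 04 4b 3f 74.
K' ⊕ ipad = 0e 32 7d 09 42; K' ⊕ opad = 64 58 17 63 28.
Inner hash: even-index sum = 520 mod 256 = 8; odd-index sum = 177 mod 256 = 177 → 08 b1.
Outer hash (recomputed tag): even-index sum = 340 mod 256 = 84; odd-index sum = 195 mod 256 = 195 → 54 c3.
Recomputed tag = 54c3; claimed = 54c3 → match.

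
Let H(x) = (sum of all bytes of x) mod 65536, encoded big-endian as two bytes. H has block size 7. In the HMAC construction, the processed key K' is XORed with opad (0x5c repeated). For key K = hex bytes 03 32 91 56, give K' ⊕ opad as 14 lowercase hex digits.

5f6ecd0a5c5c5c

Key hex bytes 03 32 91 56 is 4 bytes ≤ B = 7; zero-pad to 7 bytes: K' = 03 32 91 56 00 00 00.
XOR each byte with 0x5c: 03⊕5c=5f, 32⊕5c=6e, 91⊕5c=cd, 56⊕5c=0a, 00⊕5c=5c, 00⊕5c=5c, 00⊕5c=5c.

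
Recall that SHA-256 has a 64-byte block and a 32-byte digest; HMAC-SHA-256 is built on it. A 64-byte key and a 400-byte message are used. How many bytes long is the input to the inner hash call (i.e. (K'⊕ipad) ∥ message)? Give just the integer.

Key is 64 ≤ 64 bytes, zero-padded: |K'| = 64.
Inner input = (K'⊕ipad) ∥ m → 64 + 400 = 464 bytes.

464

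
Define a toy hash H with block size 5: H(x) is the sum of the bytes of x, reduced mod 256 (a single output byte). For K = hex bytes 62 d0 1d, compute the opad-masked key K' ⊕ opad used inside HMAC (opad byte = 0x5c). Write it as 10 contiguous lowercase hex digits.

Key hex bytes 62 d0 1d is 3 bytes ≤ B = 5; zero-pad to 5 bytes: K' = 62 d0 1d 00 00.
XOR each byte with 0x5c: 62⊕5c=3e, d0⊕5c=8c, 1d⊕5c=41, 00⊕5c=5c, 00⊕5c=5c.

3e8c415c5c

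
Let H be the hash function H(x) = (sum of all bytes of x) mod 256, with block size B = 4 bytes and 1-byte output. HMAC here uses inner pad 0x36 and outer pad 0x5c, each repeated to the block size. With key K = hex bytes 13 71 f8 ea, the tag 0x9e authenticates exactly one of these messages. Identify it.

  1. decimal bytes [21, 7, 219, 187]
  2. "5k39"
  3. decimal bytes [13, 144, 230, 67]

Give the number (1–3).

1

Key hex bytes 13 71 f8 ea is exactly B = 4 bytes: K' = 13 71 f8 ea.
K' ⊕ ipad = 25 47 ce dc; K' ⊕ opad = 4f 2d a4 b6.
m1: inner = H(25 47 ce dc 15 07 db bb) = c8; tag = H(4f 2d a4 b6 c8) = 9e ← matches
m2: inner = H(25 47 ce dc 35 6b 33 39) = 22; tag = H(4f 2d a4 b6 22) = f8
m3: inner = H(25 47 ce dc 0d 90 e6 43) = dc; tag = H(4f 2d a4 b6 dc) = b2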